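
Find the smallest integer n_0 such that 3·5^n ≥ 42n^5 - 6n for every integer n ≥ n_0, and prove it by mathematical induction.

At n = 8: 1171875 < 1376208, so the inequality fails and n_0 ≥ 9. We prove 3·5^n ≥ 42n^5 - 6n for all n ≥ 9.
When n = 9: 3·5^n = 5859375 and 42n^5 - 6n = 2480004, so 5859375 ≥ 2480004.
Inductive step: assume the claim holds for n = k, so 3·5^k ≥ 42k^5 - 6k.
Then 3·5^(k + 1) = 5·(3·5^k) ≥ 5·(42k^5 - 6k).
Also, for k ≥ 9 we have 5·(42k^5 - 6k) ≥ 42(k+1)^5 - 6(k+1), since 5·(42k^5 - 6k) − (42(k+1)^5 - 6(k+1)) = 168k^5 - 210k^4 - 420k^3 - 420k^2 - 234k - 36, which is nonnegative for all k ≥ 9.
Combining, 3·5^(k + 1) ≥ 42(k+1)^5 - 6(k+1).
By induction, the statement is established for all n ≥ 9.
Hence the smallest such n_0 is 9.

n_0 = 9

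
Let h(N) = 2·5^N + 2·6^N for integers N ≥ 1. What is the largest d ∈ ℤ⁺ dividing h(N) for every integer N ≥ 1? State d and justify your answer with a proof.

Computing the first values: h(1) = 22 and h(2) = 122; gcd(22, 122) = 2, so d ≤ 2.
We prove 2 | 2·5^N + 2·6^N for all N ≥ 1 by induction on N.
When N = 1: h(1) = 22 = 2·(11), so 2 | h(1).
For the inductive step, assume it holds for an arbitrary m ≥ 1, i.e. 2 | h(m). Then
h(m+1) − 6·h(m) = (2·5^(m+1) + 2·6^(m+1)) − 6·(2·5^m + 2·6^m) = (2)·5^m·(5 − 6) = (-2)·5^m. Since 2 | h(m) by the inductive hypothesis, 2 | 6·h(m); and 2 | -2 since -2 = 2·-1. Therefore 2 | h(m+1).
Hence, by induction on N, the claim holds for every N ≥ 1.
Therefore the largest such d is 2.

d = 2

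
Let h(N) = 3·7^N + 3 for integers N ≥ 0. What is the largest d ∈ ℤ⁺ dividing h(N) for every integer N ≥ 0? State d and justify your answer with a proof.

d = 6

Computing the first values: h(0) = 6 and h(1) = 24; gcd(6, 24) = 6, so d ≤ 6.
We prove 6 | 3·7^N + 3 for all N ≥ 0 by induction on N.
For the base case N = 0: h(0) = 6 = 6·(1), so 6 | h(0).
Suppose the result is true for N = k, i.e. 6 | h(k). Then
h(k+1) = 3·7^(k+1) + 3 = 7·(3·7^k + 3) - 18 = 7·h(k) - 18. The first term is divisible by 6 by the inductive hypothesis, and -18 is divisible by 6. Hence 6 | h(k+1).
Hence, by induction on N, the claim holds for every N ≥ 0.
Therefore the largest such d is 6.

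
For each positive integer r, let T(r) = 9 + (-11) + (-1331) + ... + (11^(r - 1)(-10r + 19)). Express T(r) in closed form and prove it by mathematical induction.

We claim T(r) = 11^r(-r + 2) - 2 for all r ≥ 1.
Base case (r = 1): T(1) = 9, and the closed form gives 9. They agree.
Suppose the result is true for r = m, so T(m) = 11^m(-m + 2) - 2.
Then T(m+1) = T(m) + (11^m(-10m + 9)) = (11^m(-m + 2) - 2) + (11^m(-10m + 9)).
Simplifying, T(m+1) = -11^(m + 1)m + 11^(m + 1) - 2 = 11^(m+1)(-(m+1) + 2) - 2,
which is the closed form with r = m+1.
Hence, by induction on r, the claim holds for every r ≥ 1.

T(r) = 11^r(-r + 2) - 2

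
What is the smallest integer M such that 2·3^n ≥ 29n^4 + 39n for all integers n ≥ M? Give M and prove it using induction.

At n = 11: 354294 < 425018, so the inequality fails and M ≥ 12. We prove 2·3^n ≥ 29n^4 + 39n for all n ≥ 12.
When n = 12: 2·3^n = 1062882 and 29n^4 + 39n = 601812, so 1062882 ≥ 601812.
For the inductive step, assume it holds for an arbitrary r ≥ 12, so 2·3^r ≥ 29r^4 + 39r.
Then 2·3^(r + 1) = 3·(2·3^r) ≥ 3·(29r^4 + 39r).
Also, for r ≥ 12 we have 3·(29r^4 + 39r) ≥ 29(r+1)^4 + 39(r+1), since 3·(29r^4 + 39r) − (29(r+1)^4 + 39(r+1)) = 58r^4 - 116r^3 - 174r^2 - 38r - 68, which is nonnegative for all r ≥ 12.
Combining, 2·3^(r + 1) ≥ 29(r+1)^4 + 39(r+1).
This completes the induction.
Hence the smallest such M is 12.

M = 12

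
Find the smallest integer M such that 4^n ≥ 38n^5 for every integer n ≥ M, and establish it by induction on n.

At n = 11: 4194304 < 6119938, so the inequality fails and M ≥ 12. We prove 4^n ≥ 38n^5 for all n ≥ 12.
Base step (n = 12): 4^n = 16777216 and 38n^5 = 9455616, so 16777216 ≥ 9455616.
Inductive step: assume the claim holds for n = p, so 4^p ≥ 38p^5.
Then 4^(p + 1) = 4·(4^p) ≥ 4·(38p^5).
Also, for p ≥ 12 we have 4·(38p^5) ≥ 38(p+1)^5, since 4 ≥ (1 + 1/p)^5 for all p ≥ 12.
Combining, 4^(p + 1) ≥ 38(p+1)^5.
Hence, by induction on n, the claim holds for every n ≥ 12.
Hence the smallest such M is 12.

M = 12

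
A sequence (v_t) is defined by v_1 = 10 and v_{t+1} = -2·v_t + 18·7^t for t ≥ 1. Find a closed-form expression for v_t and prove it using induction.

Computing the first terms: v_1 = 10, v_2 = 106, v_3 = 670. This suggests v_t = -(-2)^(t + 1) + 2·7^t.
Base case (t = 1): the formula gives 10 = 10 = v_1.
Inductive step: assume the claim holds for t = p, so v_p = -(-2)^(p + 1) + 2·7^p.
Then v_{p+1} = -2·v_p + 18·7^p = -2·(-(-2)^(p + 1) + 2·7^p) + 18·7^p = -(-2)^(p + 2) + 2·7^(p + 1) = -(-2)^((p+1) + 1) + 2·7^(p+1),
which is the claimed formula at t = p+1.
By induction, the statement is established for all t ≥ 1.

v_t = -(-2)^(t + 1) + 2·7^t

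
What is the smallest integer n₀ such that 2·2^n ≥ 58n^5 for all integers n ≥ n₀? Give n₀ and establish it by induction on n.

n₀ = 30

At n = 29: 1073741824 < 1189646642, so the inequality fails and n₀ ≥ 30. We prove 2·2^n ≥ 58n^5 for all n ≥ 30.
Base step (n = 30): 2·2^n = 2147483648 and 58n^5 = 1409400000, so 2147483648 ≥ 1409400000.
Inductive step: suppose the statement holds for some k ≥ 30, so 2·2^k ≥ 58k^5.
Then 2·2^(k + 1) = 2·(2·2^k) ≥ 2·(58k^5).
Also, for k ≥ 30 we have 2·(58k^5) ≥ 58(k+1)^5, since 2 ≥ (1 + 1/k)^5 for all k ≥ 30.
Combining, 2·2^(k + 1) ≥ 58(k+1)^5.
This completes the induction.
Hence the smallest such n₀ is 30.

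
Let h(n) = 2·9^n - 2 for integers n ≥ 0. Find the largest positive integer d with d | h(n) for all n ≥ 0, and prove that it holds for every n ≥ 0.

Computing the first values: h(0) = 0 and h(1) = 16; gcd(0, 16) = 16, so d ≤ 16.
We prove 16 | 2·9^n - 2 for all n ≥ 0 by induction on n.
Base step (n = 0): h(0) = 0 = 16·(0), so 16 | h(0).
Inductive step: suppose the statement holds for some p ≥ 0, i.e. 16 | h(p). Then
h(p+1) = 2·9^(p+1) - 2 = 9·(2·9^p - 2) + 16 = 9·h(p) + 16. The first term is divisible by 16 by the inductive hypothesis, and 16 is divisible by 16. Hence 16 | h(p+1).
By induction, the statement is established for all n ≥ 0.
Therefore the largest such d is 16.

d = 16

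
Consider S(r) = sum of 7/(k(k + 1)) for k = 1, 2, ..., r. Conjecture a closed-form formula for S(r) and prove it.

We claim S(r) = 7r/(r + 1) for all r ≥ 1.
Base case (r = 1): S(1) = 7/2, and the closed form gives 7/2. They agree.
Inductive step: assume the claim holds for r = k, so S(k) = 7k/(k + 1).
Then S(k+1) = S(k) + (7/((k + 1)(k + 2))) = (7k/(k + 1)) + (7/((k + 1)(k + 2))).
Simplifying, S(k+1) = 7(k + 1)/(k + 2) = 7(k+1)/((k+1) + 1),
which is the closed form with r = k+1.
Hence, by induction on r, the claim holds for every r ≥ 1.

S(r) = 7r/(r + 1)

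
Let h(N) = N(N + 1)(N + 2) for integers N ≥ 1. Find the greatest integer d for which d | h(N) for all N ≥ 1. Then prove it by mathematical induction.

d = 6

Computing the first values: h(1) = 6 and h(2) = 24; gcd(6, 24) = 6, so d ≤ 6.
We prove 6 | N(N + 1)(N + 2) for all N ≥ 1 by induction on N.
Base step (N = 1): h(1) = 6 = 6·(1), so 6 | h(1).
Inductive step: assume the claim holds for N = r, i.e. 6 | h(r). Then
h(r+1) − h(r) = (r+1)·(r+2)·(r+3) − r·(r+1)·(r+2) = (r+1)·(r+2)·[(r+3) − r] = 3·(r+1)·(r+2). The product of 2 consecutive integers is divisible by (2)! = 2, so h(r+1) − h(r) is divisible by 3·2 = 6. By the inductive hypothesis 6 | h(r), hence 6 | h(r+1).
This completes the induction.
Therefore the largest such d is 6.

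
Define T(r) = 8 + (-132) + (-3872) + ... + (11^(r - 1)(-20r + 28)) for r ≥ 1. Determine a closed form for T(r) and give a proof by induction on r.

We claim T(r) = 11^r(-2r + 3) - 3 for all r ≥ 1.
When r = 1: T(1) = 8, and the closed form gives 8. They agree.
Suppose the result is true for r = m, so T(m) = 11^m(-2m + 3) - 3.
Then T(m+1) = T(m) + (11^m(-20m + 8)) = (11^m(-2m + 3) - 3) + (11^m(-20m + 8)).
Simplifying, T(m+1) = -22·11^m·m + 11·11^m - 3 = 11^(m+1)(-2(m+1) + 3) - 3,
which is the closed form with r = m+1.
This completes the induction.

T(r) = 11^r(-2r + 3) - 3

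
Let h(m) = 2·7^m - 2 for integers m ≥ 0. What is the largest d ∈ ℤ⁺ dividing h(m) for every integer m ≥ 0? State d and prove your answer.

d = 12

Computing the first values: h(0) = 0 and h(1) = 12; gcd(0, 12) = 12, so d ≤ 12.
We prove 12 | 2·7^m - 2 for all m ≥ 0 by induction on m.
When m = 0: h(0) = 0 = 12·(0), so 12 | h(0).
Inductive step: assume the claim holds for m = r, i.e. 12 | h(r). Then
h(r+1) = 2·7^(r+1) - 2 = 7·(2·7^r - 2) + 12 = 7·h(r) + 12. The first term is divisible by 12 by the inductive hypothesis, and 12 is divisible by 12. Hence 12 | h(r+1).
Hence, by induction on m, the claim holds for every m ≥ 0.
Therefore the largest such d is 12.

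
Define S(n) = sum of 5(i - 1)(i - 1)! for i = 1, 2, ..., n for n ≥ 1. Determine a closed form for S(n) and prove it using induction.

We claim S(n) = 5n! - 5 for all n ≥ 1.
When n = 1: S(1) = 0, and the closed form gives 0. They agree.
For the inductive step, assume it holds for an arbitrary i ≥ 1, so S(i) = 5i! - 5.
Then S(i+1) = S(i) + (5i·i!) = (5i! - 5) + (5i·i!).
Simplifying, S(i+1) = 5(i+1)! - 5,
which is the closed form with n = i+1.
By induction, the statement is established for all n ≥ 1.

S(n) = 5n! - 5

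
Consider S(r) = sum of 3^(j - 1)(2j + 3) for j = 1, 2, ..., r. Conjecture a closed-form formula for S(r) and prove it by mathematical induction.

We claim S(r) = 3^r(r + 1) - 1 for all r ≥ 1.
When r = 1: S(1) = 5, and the closed form gives 5. They agree.
Suppose the result is true for r = j, so S(j) = 3^j(j + 1) - 1.
Then S(j+1) = S(j) + (3^j(2j + 5)) = (3^j(j + 1) - 1) + (3^j(2j + 5)).
Simplifying, S(j+1) = 3·3^j·j + 6·3^j - 1 = 3^(j+1)((j+1) + 1) - 1,
which is the closed form with r = j+1.
By induction, the statement is established for all r ≥ 1.

S(r) = 3^r(r + 1) - 1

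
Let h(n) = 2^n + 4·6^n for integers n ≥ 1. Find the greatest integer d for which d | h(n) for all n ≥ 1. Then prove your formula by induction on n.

d = 2

Computing the first values: h(1) = 26 and h(2) = 148; gcd(26, 148) = 2, so d ≤ 2.
We prove 2 | 2^n + 4·6^n for all n ≥ 1 by induction on n.
Base case (n = 1): h(1) = 26 = 2·(13), so 2 | h(1).
Inductive step: assume the claim holds for n = p, i.e. 2 | h(p). Then
h(p+1) − 6·h(p) = (2^(p+1) + 4·6^(p+1)) − 6·(2^p + 4·6^p) = (1)·2^p·(2 − 6) = (-4)·2^p. Since 2 | h(p) by the inductive hypothesis, 2 | 6·h(p); and 2 | -4 since -4 = 2·-2. Therefore 2 | h(p+1).
Hence, by induction on n, the claim holds for every n ≥ 1.
Therefore the largest such d is 2.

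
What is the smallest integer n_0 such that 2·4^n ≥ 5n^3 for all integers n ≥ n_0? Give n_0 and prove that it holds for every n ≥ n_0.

n_0 = 4

At n = 3: 128 < 135, so the inequality fails and n_0 ≥ 4. We prove 2·4^n ≥ 5n^3 for all n ≥ 4.
Base step (n = 4): 2·4^n = 512 and 5n^3 = 320, so 512 ≥ 320.
Inductive step: suppose the statement holds for some r ≥ 4, so 2·4^r ≥ 5r^3.
Then 2·4^(r + 1) = 4·(2·4^r) ≥ 4·(5r^3).
Also, for r ≥ 4 we have 4·(5r^3) ≥ 5(r+1)^3, since 4 ≥ (1 + 1/r)^3 for all r ≥ 4.
Combining, 2·4^(r + 1) ≥ 5(r+1)^3.
By the principle of mathematical induction, the result holds for all n ≥ 4.
Hence the smallest such n_0 is 4.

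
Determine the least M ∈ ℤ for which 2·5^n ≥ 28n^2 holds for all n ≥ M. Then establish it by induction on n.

M = 4

At n = 3: 250 < 252, so the inequality fails and M ≥ 4. We prove 2·5^n ≥ 28n^2 for all n ≥ 4.
Base step (n = 4): 2·5^n = 1250 and 28n^2 = 448, so 1250 ≥ 448.
Suppose the result is true for n = i, so 2·5^i ≥ 28i^2.
Then 2·5^(i + 1) = 5·(2·5^i) ≥ 5·(28i^2).
Also, for i ≥ 4 we have 5·(28i^2) ≥ 28(i+1)^2, since 5 ≥ (1 + 1/i)^2 for all i ≥ 4.
Combining, 2·5^(i + 1) ≥ 28(i+1)^2.
Hence, by induction on n, the claim holds for every n ≥ 4.
Hence the smallest such M is 4.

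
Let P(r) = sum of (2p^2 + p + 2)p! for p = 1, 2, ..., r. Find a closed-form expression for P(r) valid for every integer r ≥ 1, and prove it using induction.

P(r) = (2r + 1)(r + 1)! - 1

We claim P(r) = (2r + 1)(r + 1)! - 1 for all r ≥ 1.
For the base case r = 1: P(1) = 5, and the closed form gives 5. They agree.
For the inductive step, assume it holds for an arbitrary p ≥ 1, so P(p) = (2p + 1)(p + 1)! - 1.
Then P(p+1) = P(p) + ((2p^2 + 5p + 5)(p + 1)!) = ((2p + 1)(p + 1)! - 1) + ((2p^2 + 5p + 5)(p + 1)!).
Simplifying, P(p+1) = (2(p+1) + 1)((p+1) + 1)! - 1,
which is the closed form with r = p+1.
By induction, the statement is established for all r ≥ 1.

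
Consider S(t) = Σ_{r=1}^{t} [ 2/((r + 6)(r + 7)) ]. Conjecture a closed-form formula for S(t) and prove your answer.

We claim S(t) = 2t/(7(t + 7)) for all t ≥ 1.
Base case (t = 1): S(1) = 1/28, and the closed form gives 1/28. They agree.
For the inductive step, assume it holds for an arbitrary r ≥ 1, so S(r) = 2r/(7(r + 7)).
Then S(r+1) = S(r) + (2/((r + 7)(r + 8))) = (2r/(7(r + 7))) + (2/((r + 7)(r + 8))).
Simplifying, S(r+1) = 2(r + 1)/(7(r + 8)) = 2(r+1)/(7((r+1) + 7)),
which is the closed form with t = r+1.
This completes the induction.

S(t) = 2t/(7(t + 7))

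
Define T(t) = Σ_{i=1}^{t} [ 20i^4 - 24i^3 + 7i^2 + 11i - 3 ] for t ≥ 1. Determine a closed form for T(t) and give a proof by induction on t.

T(t) = t(4t^4 + 4t^3 - 3t^2 + 3t + 3)

We claim T(t) = t(4t^4 + 4t^3 - 3t^2 + 3t + 3) for all t ≥ 1.
For the base case t = 1: T(1) = 11, and the closed form gives 11. They agree.
For the inductive step, assume it holds for an arbitrary i ≥ 1, so T(i) = i(4i^4 + 4i^3 - 3i^2 + 3i + 3).
Then T(i+1) = T(i) + (20i^4 + 56i^3 + 55i^2 + 33i + 11) = (i(4i^4 + 4i^3 - 3i^2 + 3i + 3)) + (20i^4 + 56i^3 + 55i^2 + 33i + 11).
Simplifying, T(i+1) = (i + 1)(4i^4 + 20i^3 + 33i^2 + 25i + 11) = (i+1)(4(i+1)^4 + 4(i+1)^3 - 3(i+1)^2 + 3(i+1) + 3),
which is the closed form with t = i+1.
This completes the induction.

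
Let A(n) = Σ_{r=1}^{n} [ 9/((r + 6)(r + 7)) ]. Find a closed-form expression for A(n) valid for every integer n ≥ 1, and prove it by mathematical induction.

We claim A(n) = 9n/(7(n + 7)) for all n ≥ 1.
For the base case n = 1: A(1) = 9/56, and the closed form gives 9/56. They agree.
Suppose the result is true for n = r, so A(r) = 9r/(7(r + 7)).
Then A(r+1) = A(r) + (9/((r + 7)(r + 8))) = (9r/(7(r + 7))) + (9/((r + 7)(r + 8))).
Simplifying, A(r+1) = 9(r + 1)/(7(r + 8)) = 9(r+1)/(7((r+1) + 7)),
which is the closed form with n = r+1.
By the principle of mathematical induction, the result holds for all n ≥ 1.

A(n) = 9n/(7(n + 7))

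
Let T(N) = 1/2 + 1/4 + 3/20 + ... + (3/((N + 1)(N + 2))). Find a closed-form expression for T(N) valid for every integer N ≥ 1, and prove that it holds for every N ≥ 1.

T(N) = 3N/(2(N + 2))

We claim T(N) = 3N/(2(N + 2)) for all N ≥ 1.
When N = 1: T(1) = 1/2, and the closed form gives 1/2. They agree.
Inductive step: assume the claim holds for N = k, so T(k) = 3k/(2(k + 2)).
Then T(k+1) = T(k) + (3/((k + 2)(k + 3))) = (3k/(2(k + 2))) + (3/((k + 2)(k + 3))).
Simplifying, T(k+1) = 3(k + 1)/(2(k + 3)) = 3(k+1)/(2((k+1) + 2)),
which is the closed form with N = k+1.
Hence, by induction on N, the claim holds for every N ≥ 1.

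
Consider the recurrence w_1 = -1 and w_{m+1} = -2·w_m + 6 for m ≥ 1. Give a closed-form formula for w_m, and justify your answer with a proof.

w_m = -3(-2)^(m - 1) + 2

Computing the first terms: w_1 = -1, w_2 = 8, w_3 = -10. This suggests w_m = -3(-2)^(m - 1) + 2.
For the base case m = 1: the formula gives -1 = -1 = w_1.
Suppose the result is true for m = p, so w_p = -3(-2)^(p - 1) + 2.
Then w_{p+1} = -2·w_p + 6 = -2·(-3(-2)^(p - 1) + 2) + 6 = -3(-2)^p + 2 = -3(-2)^((p+1) - 1) + 2,
which is the claimed formula at m = p+1.
By induction, the statement is established for all m ≥ 1.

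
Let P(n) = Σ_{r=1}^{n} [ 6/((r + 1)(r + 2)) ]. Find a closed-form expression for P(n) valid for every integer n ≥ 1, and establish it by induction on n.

We claim P(n) = 3n/(n + 2) for all n ≥ 1.
Base case (n = 1): P(1) = 1, and the closed form gives 1. They agree.
For the inductive step, assume it holds for an arbitrary r ≥ 1, so P(r) = 3r/(r + 2).
Then P(r+1) = P(r) + (6/((r + 2)(r + 3))) = (3r/(r + 2)) + (6/((r + 2)(r + 3))).
Simplifying, P(r+1) = 3(r + 1)/(r + 3) = 3(r+1)/((r+1) + 2),
which is the closed form with n = r+1.
This completes the induction.

P(n) = 3n/(n + 2)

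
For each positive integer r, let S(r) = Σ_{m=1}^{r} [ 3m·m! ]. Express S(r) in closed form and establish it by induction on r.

We claim S(r) = 3(r + 1)! - 3 for all r ≥ 1.
Base case (r = 1): S(1) = 3, and the closed form gives 3. They agree.
Suppose the result is true for r = m, so S(m) = 3(m + 1)! - 3.
Then S(m+1) = S(m) + (3(m + 1)(m + 1)!) = (3(m + 1)! - 3) + (3(m + 1)(m + 1)!).
Simplifying, S(m+1) = 3((m+1) + 1)! - 3,
which is the closed form with r = m+1.
Hence, by induction on r, the claim holds for every r ≥ 1.

S(r) = 3(r + 1)! - 3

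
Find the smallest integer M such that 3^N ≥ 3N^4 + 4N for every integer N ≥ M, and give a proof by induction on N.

At N = 9: 19683 < 19719, so the inequality fails and M ≥ 10. We prove 3^N ≥ 3N^4 + 4N for all N ≥ 10.
Base step (N = 10): 3^N = 59049 and 3N^4 + 4N = 30040, so 59049 ≥ 30040.
Inductive step: suppose the statement holds for some r ≥ 10, so 3^r ≥ 3r^4 + 4r.
Then 3^(r + 1) = 3·(3^r) ≥ 3·(3r^4 + 4r).
Also, for r ≥ 10 we have 3·(3r^4 + 4r) ≥ 3(r+1)^4 + 4(r+1), since 3·(3r^4 + 4r) − (3(r+1)^4 + 4(r+1)) = 6r^4 - 12r^3 - 18r^2 - 4r - 7, which is nonnegative for all r ≥ 10.
Combining, 3^(r + 1) ≥ 3(r+1)^4 + 4(r+1).
Hence, by induction on N, the claim holds for every N ≥ 10.
Hence the smallest such M is 10.

M = 10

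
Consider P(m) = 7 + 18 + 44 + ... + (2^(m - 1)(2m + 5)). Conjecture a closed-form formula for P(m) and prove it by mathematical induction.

P(m) = 2^m(2m + 3) - 3

We claim P(m) = 2^m(2m + 3) - 3 for all m ≥ 1.
When m = 1: P(1) = 7, and the closed form gives 7. They agree.
Inductive step: suppose the statement holds for some r ≥ 1, so P(r) = 2^r(2r + 3) - 3.
Then P(r+1) = P(r) + (2^r(2r + 7)) = (2^r(2r + 3) - 3) + (2^r(2r + 7)).
Simplifying, P(r+1) = 4·2^r·r + 10·2^r - 3 = 2^(r+1)(2(r+1) + 3) - 3,
which is the closed form with m = r+1.
Hence, by induction on m, the claim holds for every m ≥ 1.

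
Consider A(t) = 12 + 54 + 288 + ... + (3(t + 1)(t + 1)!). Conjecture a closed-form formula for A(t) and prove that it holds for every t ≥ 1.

We claim A(t) = 3(t + 2)! - 6 for all t ≥ 1.
For the base case t = 1: A(1) = 12, and the closed form gives 12. They agree.
Inductive step: suppose the statement holds for some j ≥ 1, so A(j) = 3(j + 2)! - 6.
Then A(j+1) = A(j) + (3(j + 2)(j + 2)!) = (3(j + 2)! - 6) + (3(j + 2)(j + 2)!).
Simplifying, A(j+1) = 3((j+1) + 2)! - 6,
which is the closed form with t = j+1.
Hence, by induction on t, the claim holds for every t ≥ 1.

A(t) = 3(t + 2)! - 6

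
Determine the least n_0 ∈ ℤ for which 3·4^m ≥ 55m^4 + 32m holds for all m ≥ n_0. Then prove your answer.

n_0 = 9

At m = 8: 196608 < 225536, so the inequality fails and n_0 ≥ 9. We prove 3·4^m ≥ 55m^4 + 32m for all m ≥ 9.
When m = 9: 3·4^m = 786432 and 55m^4 + 32m = 361143, so 786432 ≥ 361143.
Inductive step: suppose the statement holds for some r ≥ 9, so 3·4^r ≥ 55r^4 + 32r.
Then 3·4^(r + 1) = 4·(3·4^r) ≥ 4·(55r^4 + 32r).
Also, for r ≥ 9 we have 4·(55r^4 + 32r) ≥ 55(r+1)^4 + 32(r+1), since 4·(55r^4 + 32r) − (55(r+1)^4 + 32(r+1)) = 165r^4 - 220r^3 - 330r^2 - 124r - 87, which is nonnegative for all r ≥ 9.
Combining, 3·4^(r + 1) ≥ 55(r+1)^4 + 32(r+1).
By induction, the statement is established for all m ≥ 9.
Hence the smallest such n_0 is 9.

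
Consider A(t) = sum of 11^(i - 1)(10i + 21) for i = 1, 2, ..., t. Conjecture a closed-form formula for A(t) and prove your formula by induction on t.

A(t) = 11^t(t + 2) - 2

We claim A(t) = 11^t(t + 2) - 2 for all t ≥ 1.
For the base case t = 1: A(1) = 31, and the closed form gives 31. They agree.
Inductive step: suppose the statement holds for some i ≥ 1, so A(i) = 11^i(i + 2) - 2.
Then A(i+1) = A(i) + (11^i(10i + 31)) = (11^i(i + 2) - 2) + (11^i(10i + 31)).
Simplifying, A(i+1) = 11·11^i·i + 33·11^i - 2 = 11^(i+1)((i+1) + 2) - 2,
which is the closed form with t = i+1.
By the principle of mathematical induction, the result holds for all t ≥ 1.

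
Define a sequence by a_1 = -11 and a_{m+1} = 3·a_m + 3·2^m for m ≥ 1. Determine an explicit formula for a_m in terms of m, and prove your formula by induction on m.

Computing the first terms: a_1 = -11, a_2 = -27, a_3 = -69. This suggests a_m = -3·2^m - 5·3^(m - 1).
For the base case m = 1: the formula gives -11 = -11 = a_1.
Inductive step: assume the claim holds for m = k, so a_k = -3·2^k - 5·3^(k - 1).
Then a_{k+1} = 3·a_k + 3·2^k = 3·(-3·2^k - 5·3^(k - 1)) + 3·2^k = -3·2^(k + 1) - 5·3^k = -3·2^(k+1) - 5·3^((k+1) - 1),
which is the claimed formula at m = k+1.
By the principle of mathematical induction, the result holds for all m ≥ 1.

a_m = -3·2^m - 5·3^(m - 1)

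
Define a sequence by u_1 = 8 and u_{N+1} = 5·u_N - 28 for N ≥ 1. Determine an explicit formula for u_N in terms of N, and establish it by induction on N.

Computing the first terms: u_1 = 8, u_2 = 12, u_3 = 32. This suggests u_N = 5^(N - 1) + 7.
Base step (N = 1): the formula gives 8 = 8 = u_1.
Suppose the result is true for N = r, so u_r = 5^(r - 1) + 7.
Then u_{r+1} = 5·u_r - 28 = 5·(5^(r - 1) + 7) - 28 = 5^r + 7 = 5^((r+1) - 1) + 7,
which is the claimed formula at N = r+1.
Hence, by induction on N, the claim holds for every N ≥ 1.

u_N = 5^(N - 1) + 7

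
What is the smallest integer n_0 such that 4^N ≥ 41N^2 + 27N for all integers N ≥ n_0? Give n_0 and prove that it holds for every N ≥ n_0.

n_0 = 6

At N = 5: 1024 < 1160, so the inequality fails and n_0 ≥ 6. We prove 4^N ≥ 41N^2 + 27N for all N ≥ 6.
Base step (N = 6): 4^N = 4096 and 41N^2 + 27N = 1638, so 4096 ≥ 1638.
For the inductive step, assume it holds for an arbitrary k ≥ 6, so 4^k ≥ 41k^2 + 27k.
Then 4^(k + 1) = 4·(4^k) ≥ 4·(41k^2 + 27k).
Also, for k ≥ 6 we have 4·(41k^2 + 27k) ≥ 41(k+1)^2 + 27(k+1), since 4·(41k^2 + 27k) − (41(k+1)^2 + 27(k+1)) = 123k^2 - k - 68, which is nonnegative for all k ≥ 6.
Combining, 4^(k + 1) ≥ 41(k+1)^2 + 27(k+1).
By the principle of mathematical induction, the result holds for all N ≥ 6.
Hence the smallest such n_0 is 6.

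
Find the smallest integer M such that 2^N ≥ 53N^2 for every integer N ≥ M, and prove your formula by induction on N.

At N = 13: 8192 < 8957, so the inequality fails and M ≥ 14. We prove 2^N ≥ 53N^2 for all N ≥ 14.
Base case (N = 14): 2^N = 16384 and 53N^2 = 10388, so 16384 ≥ 10388.
For the inductive step, assume it holds for an arbitrary r ≥ 14, so 2^r ≥ 53r^2.
Then 2^(r + 1) = 2·(2^r) ≥ 2·(53r^2).
Also, for r ≥ 14 we have 2·(53r^2) ≥ 53(r+1)^2, since 2 ≥ (1 + 1/r)^2 for all r ≥ 14.
Combining, 2^(r + 1) ≥ 53(r+1)^2.
This completes the induction.
Hence the smallest such M is 14.

M = 14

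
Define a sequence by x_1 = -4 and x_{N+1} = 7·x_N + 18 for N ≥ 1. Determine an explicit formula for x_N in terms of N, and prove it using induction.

x_N = -7^(N - 1) - 3

Computing the first terms: x_1 = -4, x_2 = -10, x_3 = -52. This suggests x_N = -7^(N - 1) - 3.
For the base case N = 1: the formula gives -4 = -4 = x_1.
Inductive step: assume the claim holds for N = k, so x_k = -7^(k - 1) - 3.
Then x_{k+1} = 7·x_k + 18 = 7·(-7^(k - 1) - 3) + 18 = -7^k - 3 = -7^((k+1) - 1) - 3,
which is the claimed formula at N = k+1.
This completes the induction.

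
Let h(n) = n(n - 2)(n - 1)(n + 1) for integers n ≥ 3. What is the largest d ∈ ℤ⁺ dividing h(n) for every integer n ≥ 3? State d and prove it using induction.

Computing the first values: h(3) = 24 and h(4) = 120; gcd(24, 120) = 24, so d ≤ 24.
We prove 24 | n(n - 2)(n - 1)(n + 1) for all n ≥ 3 by induction on n.
Base step (n = 3): h(3) = 24 = 24·(1), so 24 | h(3).
Suppose the result is true for n = r, i.e. 24 | h(r). Then
h(r+1) − h(r) = (r-1)·r·(r+1)·(r+2) − (r-2)·(r-1)·r·(r+1) = (r-1)·r·(r+1)·[(r+2) − (r-2)] = 4·(r-1)·r·(r+1). The product of 3 consecutive integers is divisible by (3)! = 6, so h(r+1) − h(r) is divisible by 4·6 = 24. By the inductive hypothesis 24 | h(r), hence 24 | h(r+1).
Hence, by induction on n, the claim holds for every n ≥ 3.
Therefore the largest such d is 24.

d = 24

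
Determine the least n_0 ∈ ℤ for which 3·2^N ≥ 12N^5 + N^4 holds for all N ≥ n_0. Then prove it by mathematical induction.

n_0 = 26

At N = 25: 100663296 < 117578125, so the inequality fails and n_0 ≥ 26. We prove 3·2^N ≥ 12N^5 + N^4 for all N ≥ 26.
When N = 26: 3·2^N = 201326592 and 12N^5 + N^4 = 143033488, so 201326592 ≥ 143033488.
For the inductive step, assume it holds for an arbitrary k ≥ 26, so 3·2^k ≥ 12k^5 + k^4.
Then 3·2^(k + 1) = 2·(3·2^k) ≥ 2·(12k^5 + k^4).
Also, for k ≥ 26 we have 2·(12k^5 + k^4) ≥ 12(k+1)^5 + (k+1)^4, since 2·(12k^5 + k^4) − (12(k+1)^5 + (k+1)^4) = 12k^5 - 59k^4 - 124k^3 - 126k^2 - 64k - 13, which is nonnegative for all k ≥ 26.
Combining, 3·2^(k + 1) ≥ 12(k+1)^5 + (k+1)^4.
This completes the induction.
Hence the smallest such n_0 is 26.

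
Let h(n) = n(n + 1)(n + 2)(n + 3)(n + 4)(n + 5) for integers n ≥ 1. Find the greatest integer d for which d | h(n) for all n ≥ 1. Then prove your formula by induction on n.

Computing the first values: h(1) = 720 and h(2) = 5040; gcd(720, 5040) = 720, so d ≤ 720.
We prove 720 | n(n + 1)(n + 2)(n + 3)(n + 4)(n + 5) for all n ≥ 1 by induction on n.
Base case (n = 1): h(1) = 720 = 720·(1), so 720 | h(1).
Suppose the result is true for n = r, i.e. 720 | h(r). Then
h(r+1) − h(r) = (r+1)·(r+2)·(r+3)·(r+4)·(r+5)·(r+6) − r·(r+1)·(r+2)·(r+3)·(r+4)·(r+5) = (r+1)·(r+2)·(r+3)·(r+4)·(r+5)·[(r+6) − r] = 6·(r+1)·(r+2)·(r+3)·(r+4)·(r+5). The product of 5 consecutive integers is divisible by (5)! = 120, so h(r+1) − h(r) is divisible by 6·120 = 720. By the inductive hypothesis 720 | h(r), hence 720 | h(r+1).
By induction, the statement is established for all n ≥ 1.
Therefore the largest such d is 720.

d = 720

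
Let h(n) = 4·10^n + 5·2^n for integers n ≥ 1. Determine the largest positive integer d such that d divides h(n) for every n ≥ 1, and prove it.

d = 10

Computing the first values: h(1) = 50 and h(2) = 420; gcd(50, 420) = 10, so d ≤ 10.
We prove 10 | 4·10^n + 5·2^n for all n ≥ 1 by induction on n.
When n = 1: h(1) = 50 = 10·(5), so 10 | h(1).
Inductive step: suppose the statement holds for some k ≥ 1, i.e. 10 | h(k). Then
h(k+1) − 10·h(k) = (4·10^(k+1) + 5·2^(k+1)) − 10·(4·10^k + 5·2^k) = (5)·2^k·(2 − 10) = (-40)·2^k. Since 10 | h(k) by the inductive hypothesis, 10 | 10·h(k); and 10 | -40 since -40 = 10·-4. Therefore 10 | h(k+1).
By the principle of mathematical induction, the result holds for all n ≥ 1.
Therefore the largest such d is 10.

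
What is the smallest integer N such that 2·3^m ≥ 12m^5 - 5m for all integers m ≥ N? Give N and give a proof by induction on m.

At m = 13: 3188646 < 4455451, so the inequality fails and N ≥ 14. We prove 2·3^m ≥ 12m^5 - 5m for all m ≥ 14.
Base case (m = 14): 2·3^m = 9565938 and 12m^5 - 5m = 6453818, so 9565938 ≥ 6453818.
Suppose the result is true for m = p, so 2·3^p ≥ 12p^5 - 5p.
Then 2·3^(p + 1) = 3·(2·3^p) ≥ 3·(12p^5 - 5p).
Also, for p ≥ 14 we have 3·(12p^5 - 5p) ≥ 12(p+1)^5 - 5(p+1), since 3·(12p^5 - 5p) − (12(p+1)^5 - 5(p+1)) = 24p^5 - 60p^4 - 120p^3 - 120p^2 - 70p - 7, which is nonnegative for all p ≥ 14.
Combining, 2·3^(p + 1) ≥ 12(p+1)^5 - 5(p+1).
By induction, the statement is established for all m ≥ 14.
Hence the smallest such N is 14.

N = 14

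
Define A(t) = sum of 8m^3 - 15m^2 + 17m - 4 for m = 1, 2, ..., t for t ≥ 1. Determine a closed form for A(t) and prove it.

We claim A(t) = t(2t + 1)(t^2 - t + 2) for all t ≥ 1.
Base case (t = 1): A(1) = 6, and the closed form gives 6. They agree.
Inductive step: assume the claim holds for t = m, so A(m) = m(2m^3 - m^2 + 3m + 2).
Then A(m+1) = A(m) + (8m^3 + 9m^2 + 11m + 6) = (m(2m^3 - m^2 + 3m + 2)) + (8m^3 + 9m^2 + 11m + 6).
Simplifying, A(m+1) = (m + 1)(2m + 3)(m^2 + m + 2) = (m+1)(2(m+1) + 1)((m+1)^2 - (m+1) + 2),
which is the closed form with t = m+1.
This completes the induction.

A(t) = t(2t + 1)(t^2 - t + 2)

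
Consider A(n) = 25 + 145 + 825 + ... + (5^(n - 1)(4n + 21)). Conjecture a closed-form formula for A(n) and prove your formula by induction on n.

A(n) = 5^n(n + 5) - 5

We claim A(n) = 5^n(n + 5) - 5 for all n ≥ 1.
Base step (n = 1): A(1) = 25, and the closed form gives 25. They agree.
Suppose the result is true for n = k, so A(k) = 5^k(k + 5) - 5.
Then A(k+1) = A(k) + (5^k(4k + 25)) = (5^k(k + 5) - 5) + (5^k(4k + 25)).
Simplifying, A(k+1) = 5·5^k·k + 30·5^k - 5 = 5^(k+1)((k+1) + 5) - 5,
which is the closed form with n = k+1.
Hence, by induction on n, the claim holds for every n ≥ 1.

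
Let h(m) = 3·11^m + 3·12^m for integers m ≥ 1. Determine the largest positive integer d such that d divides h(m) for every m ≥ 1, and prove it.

d = 3

Computing the first values: h(1) = 69 and h(2) = 795; gcd(69, 795) = 3, so d ≤ 3.
We prove 3 | 3·11^m + 3·12^m for all m ≥ 1 by induction on m.
For the base case m = 1: h(1) = 69 = 3·(23), so 3 | h(1).
Inductive step: assume the claim holds for m = k, i.e. 3 | h(k). Then
h(k+1) − 12·h(k) = (3·11^(k+1) + 3·12^(k+1)) − 12·(3·11^k + 3·12^k) = (3)·11^k·(11 − 12) = (-3)·11^k. Since 3 | h(k) by the inductive hypothesis, 3 | 12·h(k); and 3 | -3 since -3 = 3·-1. Therefore 3 | h(k+1).
This completes the induction.
Therefore the largest such d is 3.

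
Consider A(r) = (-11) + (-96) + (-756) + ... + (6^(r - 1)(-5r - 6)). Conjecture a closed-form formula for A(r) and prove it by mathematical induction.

A(r) = -6^r(r + 1) + 1

We claim A(r) = -6^r(r + 1) + 1 for all r ≥ 1.
When r = 1: A(1) = -11, and the closed form gives -11. They agree.
For the inductive step, assume it holds for an arbitrary p ≥ 1, so A(p) = -6^p(p + 1) + 1.
Then A(p+1) = A(p) + (6^p(-5p - 11)) = (-6^p(p + 1) + 1) + (6^p(-5p - 11)).
Simplifying, A(p+1) = -6·6^p·p - 12·6^p + 1 = -6^(p+1)((p+1) + 1) + 1,
which is the closed form with r = p+1.
By induction, the statement is established for all r ≥ 1.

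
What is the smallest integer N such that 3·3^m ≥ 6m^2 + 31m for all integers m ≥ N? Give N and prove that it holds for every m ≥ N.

N = 4

At m = 3: 81 < 147, so the inequality fails and N ≥ 4. We prove 3·3^m ≥ 6m^2 + 31m for all m ≥ 4.
Base case (m = 4): 3·3^m = 243 and 6m^2 + 31m = 220, so 243 ≥ 220.
Suppose the result is true for m = j, so 3·3^j ≥ 6j^2 + 31j.
Then 3·3^(j + 1) = 3·(3·3^j) ≥ 3·(6j^2 + 31j).
Also, for j ≥ 4 we have 3·(6j^2 + 31j) ≥ 6(j+1)^2 + 31(j+1), since 3·(6j^2 + 31j) − (6(j+1)^2 + 31(j+1)) = 12j^2 + 50j - 37, which is nonnegative for all j ≥ 4.
Combining, 3·3^(j + 1) ≥ 6(j+1)^2 + 31(j+1).
This completes the induction.
Hence the smallest such N is 4.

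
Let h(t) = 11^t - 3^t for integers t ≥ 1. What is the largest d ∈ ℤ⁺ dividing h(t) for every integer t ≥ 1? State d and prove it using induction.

Computing the first values: h(1) = 8 and h(2) = 112; gcd(8, 112) = 8, so d ≤ 8.
We prove 8 | 11^t - 3^t for all t ≥ 1 by induction on t.
Base step (t = 1): h(1) = 8 = 8·(1), so 8 | h(1).
Suppose the result is true for t = i, i.e. 8 | h(i). Then
11^{i+1} − 3^{i+1} = 11·11^i − 3·3^i = 11·(11^i − 3^i) + (8)·3^i. The first term is divisible by 8 by the inductive hypothesis, and the second term (8)·3^i is divisible by 8 since 8 | 8. Hence 8 | h(i+1).
Hence, by induction on t, the claim holds for every t ≥ 1.
Therefore the largest such d is 8.

d = 8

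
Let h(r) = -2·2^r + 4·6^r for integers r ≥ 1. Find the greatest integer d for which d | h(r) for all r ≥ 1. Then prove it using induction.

Computing the first values: h(1) = 20 and h(2) = 136; gcd(20, 136) = 4, so d ≤ 4.
We prove 4 | -2·2^r + 4·6^r for all r ≥ 1 by induction on r.
Base step (r = 1): h(1) = 20 = 4·(5), so 4 | h(1).
Suppose the result is true for r = k, i.e. 4 | h(k). Then
h(k+1) − 6·h(k) = (-2·2^(k+1) + 4·6^(k+1)) − 6·(-2·2^k + 4·6^k) = (-2)·2^k·(2 − 6) = (8)·2^k. Since 4 | h(k) by the inductive hypothesis, 4 | 6·h(k); and 4 | 8 since 8 = 4·2. Therefore 4 | h(k+1).
Hence, by induction on r, the claim holds for every r ≥ 1.
Therefore the largest such d is 4.

d = 4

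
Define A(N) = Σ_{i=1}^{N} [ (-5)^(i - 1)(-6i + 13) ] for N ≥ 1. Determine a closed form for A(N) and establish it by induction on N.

We claim A(N) = (-5)^N(N - 2) + 2 for all N ≥ 1.
Base step (N = 1): A(1) = 7, and the closed form gives 7. They agree.
Inductive step: assume the claim holds for N = i, so A(i) = (-5)^i(i - 2) + 2.
Then A(i+1) = A(i) + ((-5)^i(-6i + 7)) = ((-5)^i(i - 2) + 2) + ((-5)^i(-6i + 7)).
Simplifying, A(i+1) = (-5)^(i + 1)i - (-5)^(i + 1) + 2 = (-5)^(i+1)((i+1) - 2) + 2,
which is the closed form with N = i+1.
Hence, by induction on N, the claim holds for every N ≥ 1.

A(N) = (-5)^N(N - 2) + 2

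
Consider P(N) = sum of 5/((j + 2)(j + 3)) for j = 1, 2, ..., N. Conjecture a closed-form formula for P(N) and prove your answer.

We claim P(N) = 5N/(3(N + 3)) for all N ≥ 1.
For the base case N = 1: P(1) = 5/12, and the closed form gives 5/12. They agree.
Suppose the result is true for N = j, so P(j) = 5j/(3(j + 3)).
Then P(j+1) = P(j) + (5/((j + 3)(j + 4))) = (5j/(3(j + 3))) + (5/((j + 3)(j + 4))).
Simplifying, P(j+1) = 5(j + 1)/(3(j + 4)) = 5(j+1)/(3((j+1) + 3)),
which is the closed form with N = j+1.
This completes the induction.

P(N) = 5N/(3(N + 3))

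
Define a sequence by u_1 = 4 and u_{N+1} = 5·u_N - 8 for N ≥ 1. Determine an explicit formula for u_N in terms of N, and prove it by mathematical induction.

Computing the first terms: u_1 = 4, u_2 = 12, u_3 = 52. This suggests u_N = 2·5^(N - 1) + 2.
Base case (N = 1): the formula gives 4 = 4 = u_1.
For the inductive step, assume it holds for an arbitrary k ≥ 1, so u_k = 2·5^(k - 1) + 2.
Then u_{k+1} = 5·u_k - 8 = 5·(2·5^(k - 1) + 2) - 8 = 2·5^k + 2 = 2·5^((k+1) - 1) + 2,
which is the claimed formula at N = k+1.
This completes the induction.

u_N = 2·5^(N - 1) + 2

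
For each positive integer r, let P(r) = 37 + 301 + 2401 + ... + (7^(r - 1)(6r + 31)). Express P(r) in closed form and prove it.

P(r) = 7^r(r + 5) - 5

We claim P(r) = 7^r(r + 5) - 5 for all r ≥ 1.
For the base case r = 1: P(1) = 37, and the closed form gives 37. They agree.
Inductive step: suppose the statement holds for some j ≥ 1, so P(j) = 7^j(j + 5) - 5.
Then P(j+1) = P(j) + (7^j(6j + 37)) = (7^j(j + 5) - 5) + (7^j(6j + 37)).
Simplifying, P(j+1) = 7·7^j·j + 42·7^j - 5 = 7^(j+1)((j+1) + 5) - 5,
which is the closed form with r = j+1.
Hence, by induction on r, the claim holds for every r ≥ 1.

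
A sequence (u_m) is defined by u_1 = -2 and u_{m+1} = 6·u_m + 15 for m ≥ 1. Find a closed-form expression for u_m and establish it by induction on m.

Computing the first terms: u_1 = -2, u_2 = 3, u_3 = 33. This suggests u_m = 6^(m - 1) - 3.
Base case (m = 1): the formula gives -2 = -2 = u_1.
Inductive step: assume the claim holds for m = p, so u_p = 6^(p - 1) - 3.
Then u_{p+1} = 6·u_p + 15 = 6·(6^(p - 1) - 3) + 15 = 6^p - 3 = 6^((p+1) - 1) - 3,
which is the claimed formula at m = p+1.
By the principle of mathematical induction, the result holds for all m ≥ 1.

u_m = 6^(m - 1) - 3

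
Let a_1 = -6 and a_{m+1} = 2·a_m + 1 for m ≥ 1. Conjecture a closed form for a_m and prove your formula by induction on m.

a_m = -5·2^(m - 1) - 1

Computing the first terms: a_1 = -6, a_2 = -11, a_3 = -21. This suggests a_m = -5·2^(m - 1) - 1.
Base case (m = 1): the formula gives -6 = -6 = a_1.
Inductive step: assume the claim holds for m = k, so a_k = -5·2^(k - 1) - 1.
Then a_{k+1} = 2·a_k + 1 = 2·(-5·2^(k - 1) - 1) + 1 = -5·2^k - 1 = -5·2^((k+1) - 1) - 1,
which is the claimed formula at m = k+1.
By induction, the statement is established for all m ≥ 1.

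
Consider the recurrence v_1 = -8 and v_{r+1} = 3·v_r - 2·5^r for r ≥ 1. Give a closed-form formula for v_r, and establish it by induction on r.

Computing the first terms: v_1 = -8, v_2 = -34, v_3 = -152. This suggests v_r = -3^r - 5^r.
Base case (r = 1): the formula gives -8 = -8 = v_1.
Inductive step: suppose the statement holds for some m ≥ 1, so v_m = -3^m - 5^m.
Then v_{m+1} = 3·v_m - 2·5^m = 3·(-3^m - 5^m) - 2·5^m = -3^(m + 1) - 5^(m + 1),
which is the claimed formula at r = m+1.
By induction, the statement is established for all r ≥ 1.

v_r = -3^r - 5^r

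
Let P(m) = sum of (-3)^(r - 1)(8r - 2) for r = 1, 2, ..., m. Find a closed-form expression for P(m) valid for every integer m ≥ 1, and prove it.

We claim P(m) = -2(-3)^m·m for all m ≥ 1.
Base step (m = 1): P(1) = 6, and the closed form gives 6. They agree.
Inductive step: suppose the statement holds for some r ≥ 1, so P(r) = -2(-3)^r·r.
Then P(r+1) = P(r) + ((-3)^r(8r + 6)) = (-2(-3)^r·r) + ((-3)^r(8r + 6)).
Simplifying, P(r+1) = 6(-3)^r(r + 1) = -2(-3)^(r+1)·(r+1),
which is the closed form with m = r+1.
By the principle of mathematical induction, the result holds for all m ≥ 1.

P(m) = -2(-3)^m·m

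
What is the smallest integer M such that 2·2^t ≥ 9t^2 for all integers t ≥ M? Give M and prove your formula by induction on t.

At t = 8: 512 < 576, so the inequality fails and M ≥ 9. We prove 2·2^t ≥ 9t^2 for all t ≥ 9.
Base step (t = 9): 2·2^t = 1024 and 9t^2 = 729, so 1024 ≥ 729.
Suppose the result is true for t = j, so 2·2^j ≥ 9j^2.
Then 2·2^(j + 1) = 2·(2·2^j) ≥ 2·(9j^2).
Also, for j ≥ 9 we have 2·(9j^2) ≥ 9(j+1)^2, since 2 ≥ (1 + 1/j)^2 for all j ≥ 9.
Combining, 2·2^(j + 1) ≥ 9(j+1)^2.
Hence, by induction on t, the claim holds for every t ≥ 9.
Hence the smallest such M is 9.

M = 9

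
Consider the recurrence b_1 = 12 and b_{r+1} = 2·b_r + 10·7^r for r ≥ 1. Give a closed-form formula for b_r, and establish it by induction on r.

b_r = -2^r + 2·7^r

Computing the first terms: b_1 = 12, b_2 = 94, b_3 = 678. This suggests b_r = -2^r + 2·7^r.
Base step (r = 1): the formula gives 12 = 12 = b_1.
Inductive step: assume the claim holds for r = p, so b_p = -2^p + 2·7^p.
Then b_{p+1} = 2·b_p + 10·7^p = 2·(-2^p + 2·7^p) + 10·7^p = -2^(p + 1) + 2·7^(p + 1),
which is the claimed formula at r = p+1.
By the principle of mathematical induction, the result holds for all r ≥ 1.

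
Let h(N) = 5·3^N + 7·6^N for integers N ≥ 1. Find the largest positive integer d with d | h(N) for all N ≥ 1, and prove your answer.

Computing the first values: h(1) = 57 and h(2) = 297; gcd(57, 297) = 3, so d ≤ 3.
We prove 3 | 5·3^N + 7·6^N for all N ≥ 1 by induction on N.
Base case (N = 1): h(1) = 57 = 3·(19), so 3 | h(1).
For the inductive step, assume it holds for an arbitrary k ≥ 1, i.e. 3 | h(k). Then
h(k+1) − 6·h(k) = (5·3^(k+1) + 7·6^(k+1)) − 6·(5·3^k + 7·6^k) = (5)·3^k·(3 − 6) = (-15)·3^k. Since 3 | h(k) by the inductive hypothesis, 3 | 6·h(k); and 3 | -15 since -15 = 3·-5. Therefore 3 | h(k+1).
This completes the induction.
Therefore the largest such d is 3.

d = 3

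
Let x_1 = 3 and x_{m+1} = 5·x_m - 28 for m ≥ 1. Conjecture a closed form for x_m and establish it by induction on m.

Computing the first terms: x_1 = 3, x_2 = -13, x_3 = -93. This suggests x_m = -4·5^(m - 1) + 7.
For the base case m = 1: the formula gives 3 = 3 = x_1.
Suppose the result is true for m = i, so x_i = -4·5^(i - 1) + 7.
Then x_{i+1} = 5·x_i - 28 = 5·(-4·5^(i - 1) + 7) - 28 = -4·5^i + 7 = -4·5^((i+1) - 1) + 7,
which is the claimed formula at m = i+1.
By induction, the statement is established for all m ≥ 1.

x_m = -4·5^(m - 1) + 7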